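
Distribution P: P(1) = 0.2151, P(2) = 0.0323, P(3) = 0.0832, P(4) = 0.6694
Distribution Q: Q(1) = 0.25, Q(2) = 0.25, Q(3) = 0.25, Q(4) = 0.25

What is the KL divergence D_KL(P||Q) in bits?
0.6771 bits

D_KL(P||Q) = Σ P(x) log₂(P(x)/Q(x))

Computing term by term:
  P(1)·log₂(P(1)/Q(1)) = 0.2151·log₂(0.2151/0.25) = -0.04666
  P(2)·log₂(P(2)/Q(2)) = 0.0323·log₂(0.0323/0.25) = -0.09536
  P(3)·log₂(P(3)/Q(3)) = 0.0832·log₂(0.0832/0.25) = -0.13206
  P(4)·log₂(P(4)/Q(4)) = 0.6694·log₂(0.6694/0.25) = 0.95118

D_KL(P||Q) = -0.04666 - 0.09536 - 0.13206 + 0.95118 = 0.67710 ≈ 0.6771 bits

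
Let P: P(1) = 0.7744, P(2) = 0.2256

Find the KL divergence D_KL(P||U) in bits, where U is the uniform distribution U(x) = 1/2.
0.2297 bits

U(i) = 1/2 for all i

D_KL(P||U) = Σ P(x) log₂(P(x) / (1/2))
           = Σ P(x) log₂(P(x)) + log₂(2)
           = log₂(2) - H(P)

H(P) = -Σ P(x) log₂(P(x)):
  -P(1)·log₂(P(1)) = -(0.7744)·log₂(0.7744) = 0.28564
  -P(2)·log₂(P(2)) = -(0.2256)·log₂(0.2256) = 0.48463
H(P) = 0.28564 + 0.48463 = 0.77027 bits

log₂(2) = 1.00000 bits

D_KL(P||U) = 1.00000 - 0.77027 = 0.22973 ≈ 0.2297 bits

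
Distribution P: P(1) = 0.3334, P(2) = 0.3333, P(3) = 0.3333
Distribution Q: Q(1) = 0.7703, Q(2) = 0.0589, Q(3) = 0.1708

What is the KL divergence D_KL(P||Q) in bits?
0.7521 bits

D_KL(P||Q) = Σ P(x) log₂(P(x)/Q(x))

Computing term by term:
  P(1)·log₂(P(1)/Q(1)) = 0.3334·log₂(0.3334/0.7703) = -0.40280
  P(2)·log₂(P(2)/Q(2)) = 0.3333·log₂(0.3333/0.0589) = 0.83341
  P(3)·log₂(P(3)/Q(3)) = 0.3333·log₂(0.3333/0.1708) = 0.32147

D_KL(P||Q) = -0.40280 + 0.83341 + 0.32147 = 0.75208 ≈ 0.7521 bits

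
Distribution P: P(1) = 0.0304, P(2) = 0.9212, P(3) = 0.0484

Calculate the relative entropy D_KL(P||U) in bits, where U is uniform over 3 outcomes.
1.1112 bits

U(i) = 1/3 for all i

D_KL(P||U) = Σ P(x) log₂(P(x) / (1/3))
           = Σ P(x) log₂(P(x)) + log₂(3)
           = log₂(3) - H(P)

H(P) = -Σ P(x) log₂(P(x)):
  -P(1)·log₂(P(1)) = -(0.0304)·log₂(0.0304) = 0.15321
  -P(2)·log₂(P(2)) = -(0.9212)·log₂(0.9212) = 0.10908
  -P(3)·log₂(P(3)) = -(0.0484)·log₂(0.0484) = 0.21145
H(P) = 0.15321 + 0.10908 + 0.21145 = 0.47374 bits

log₂(3) = 1.58496 bits

D_KL(P||U) = 1.58496 - 0.47374 = 1.11122 ≈ 1.1112 bits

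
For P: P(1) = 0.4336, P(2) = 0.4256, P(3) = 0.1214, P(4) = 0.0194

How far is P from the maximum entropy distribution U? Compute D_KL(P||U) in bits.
0.4731 bits

U(i) = 1/4 for all i

D_KL(P||U) = Σ P(x) log₂(P(x) / (1/4))
           = Σ P(x) log₂(P(x)) + log₂(4)
           = log₂(4) - H(P)

H(P) = -Σ P(x) log₂(P(x)):
  -P(1)·log₂(P(1)) = -(0.4336)·log₂(0.4336) = 0.52273
  -P(2)·log₂(P(2)) = -(0.4256)·log₂(0.4256) = 0.52452
  -P(3)·log₂(P(3)) = -(0.1214)·log₂(0.1214) = 0.36932
  -P(4)·log₂(P(4)) = -(0.0194)·log₂(0.0194) = 0.11034
H(P) = 0.52273 + 0.52452 + 0.36932 + 0.11034 = 1.52691 bits

log₂(4) = 2.00000 bits

D_KL(P||U) = 2.00000 - 1.52691 = 0.47309 ≈ 0.4731 bits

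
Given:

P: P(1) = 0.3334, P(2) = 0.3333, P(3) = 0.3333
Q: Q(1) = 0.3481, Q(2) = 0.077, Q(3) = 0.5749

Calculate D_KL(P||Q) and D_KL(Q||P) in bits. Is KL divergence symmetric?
D_KL(P||Q) = 0.4217 bits, D_KL(Q||P) = 0.3111 bits. No, KL divergence is not symmetric.

D_KL(P||Q) = Σ P(x) log₂(P(x)/Q(x))

Computing term by term:
  P(1)·log₂(P(1)/Q(1)) = 0.3334·log₂(0.3334/0.3481) = -0.02075
  P(2)·log₂(P(2)/Q(2)) = 0.3333·log₂(0.3333/0.077) = 0.70456
  P(3)·log₂(P(3)/Q(3)) = 0.3333·log₂(0.3333/0.5749) = -0.26214

D_KL(P||Q) = -0.02075 + 0.70456 - 0.26214 = 0.42167 ≈ 0.4217 bits

D_KL(Q||P) = Σ Q(x) log₂(Q(x)/P(x))

Computing term by term:
  Q(1)·log₂(Q(1)/P(1)) = 0.3481·log₂(0.3481/0.3334) = 0.02167
  Q(2)·log₂(Q(2)/P(2)) = 0.077·log₂(0.077/0.3333) = -0.16277
  Q(3)·log₂(Q(3)/P(3)) = 0.5749·log₂(0.5749/0.3333) = 0.45215

D_KL(Q||P) = 0.02167 - 0.16277 + 0.45215 = 0.31105 ≈ 0.3111 bits

These are NOT equal (difference: 0.1106 bits). KL divergence is asymmetric: D_KL(P||Q) ≠ D_KL(Q||P) in general.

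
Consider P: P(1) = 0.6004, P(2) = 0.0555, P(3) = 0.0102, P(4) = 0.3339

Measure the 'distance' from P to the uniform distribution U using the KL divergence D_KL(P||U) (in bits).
0.7307 bits

U(i) = 1/4 for all i

D_KL(P||U) = Σ P(x) log₂(P(x) / (1/4))
           = Σ P(x) log₂(P(x)) + log₂(4)
           = log₂(4) - H(P)

H(P) = -Σ P(x) log₂(P(x)):
  -P(1)·log₂(P(1)) = -(0.6004)·log₂(0.6004) = 0.44190
  -P(2)·log₂(P(2)) = -(0.0555)·log₂(0.0555) = 0.23151
  -P(3)·log₂(P(3)) = -(0.0102)·log₂(0.0102) = 0.06748
  -P(4)·log₂(P(4)) = -(0.3339)·log₂(0.3339) = 0.52840
H(P) = 0.44190 + 0.23151 + 0.06748 + 0.52840 = 1.26929 bits

log₂(4) = 2.00000 bits

D_KL(P||U) = 2.00000 - 1.26929 = 0.73071 ≈ 0.7307 bits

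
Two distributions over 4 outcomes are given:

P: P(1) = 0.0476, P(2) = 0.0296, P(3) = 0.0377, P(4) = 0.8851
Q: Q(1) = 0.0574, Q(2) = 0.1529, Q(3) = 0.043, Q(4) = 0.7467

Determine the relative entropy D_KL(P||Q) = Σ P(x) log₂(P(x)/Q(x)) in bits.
0.1270 bits

D_KL(P||Q) = Σ P(x) log₂(P(x)/Q(x))

Computing term by term:
  P(1)·log₂(P(1)/Q(1)) = 0.0476·log₂(0.0476/0.0574) = -0.01286
  P(2)·log₂(P(2)/Q(2)) = 0.0296·log₂(0.0296/0.1529) = -0.07012
  P(3)·log₂(P(3)/Q(3)) = 0.0377·log₂(0.0377/0.043) = -0.00715
  P(4)·log₂(P(4)/Q(4)) = 0.8851·log₂(0.8851/0.7467) = 0.21713

D_KL(P||Q) = -0.01286 - 0.07012 - 0.00715 + 0.21713 = 0.12700 ≈ 0.1270 bits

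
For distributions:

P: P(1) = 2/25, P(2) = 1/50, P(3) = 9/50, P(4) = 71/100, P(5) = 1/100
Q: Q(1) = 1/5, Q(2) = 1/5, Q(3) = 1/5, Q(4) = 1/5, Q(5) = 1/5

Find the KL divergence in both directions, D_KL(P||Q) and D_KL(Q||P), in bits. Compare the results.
D_KL(P||Q) = 1.0550 bits, D_KL(Q||P) = 1.4580 bits. D_KL(Q||P) is larger than D_KL(P||Q) by 0.4030 bits; the two directions differ.

D_KL(P||Q) = Σ P(x) log₂(P(x)/Q(x))

Computing term by term:
  P(1)·log₂(P(1)/Q(1)) = (2/25)·log₂((2/25)/(1/5)) = -0.10575
  P(2)·log₂(P(2)/Q(2)) = (1/50)·log₂((1/50)/(1/5)) = -0.06644
  P(3)·log₂(P(3)/Q(3)) = (9/50)·log₂((9/50)/(1/5)) = -0.02736
  P(4)·log₂(P(4)/Q(4)) = (71/100)·log₂((71/100)/(1/5)) = 1.29775
  P(5)·log₂(P(5)/Q(5)) = (1/100)·log₂((1/100)/(1/5)) = -0.04322

D_KL(P||Q) = -0.10575 - 0.06644 - 0.02736 + 1.29775 - 0.04322 = 1.05498 ≈ 1.0550 bits

D_KL(Q||P) = Σ Q(x) log₂(Q(x)/P(x))

Computing term by term:
  Q(1)·log₂(Q(1)/P(1)) = (1/5)·log₂((1/5)/(2/25)) = 0.26439
  Q(2)·log₂(Q(2)/P(2)) = (1/5)·log₂((1/5)/(1/50)) = 0.66439
  Q(3)·log₂(Q(3)/P(3)) = (1/5)·log₂((1/5)/(9/50)) = 0.03040
  Q(4)·log₂(Q(4)/P(4)) = (1/5)·log₂((1/5)/(71/100)) = -0.36556
  Q(5)·log₂(Q(5)/P(5)) = (1/5)·log₂((1/5)/(1/100)) = 0.86439

D_KL(Q||P) = 0.26439 + 0.66439 + 0.03040 - 0.36556 + 0.86439 = 1.45801 ≈ 1.4580 bits

These are NOT equal (difference: 0.4030 bits). KL divergence is asymmetric: D_KL(P||Q) ≠ D_KL(Q||P) in general.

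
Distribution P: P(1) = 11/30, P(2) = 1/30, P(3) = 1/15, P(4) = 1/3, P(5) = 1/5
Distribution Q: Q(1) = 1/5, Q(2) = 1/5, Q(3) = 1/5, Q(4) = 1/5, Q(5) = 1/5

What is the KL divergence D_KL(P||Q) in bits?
0.3745 bits

D_KL(P||Q) = Σ P(x) log₂(P(x)/Q(x))

Computing term by term:
  P(1)·log₂(P(1)/Q(1)) = (11/30)·log₂((11/30)/(1/5)) = 0.32064
  P(2)·log₂(P(2)/Q(2)) = (1/30)·log₂((1/30)/(1/5)) = -0.08617
  P(3)·log₂(P(3)/Q(3)) = (1/15)·log₂((1/15)/(1/5)) = -0.10566
  P(4)·log₂(P(4)/Q(4)) = (1/3)·log₂((1/3)/(1/5)) = 0.24566
  P(5)·log₂(P(5)/Q(5)) = (1/5)·log₂((1/5)/(1/5)) = 0.00000

D_KL(P||Q) = 0.32064 - 0.08617 - 0.10566 + 0.24566 + 0.00000 = 0.37447 ≈ 0.3745 bits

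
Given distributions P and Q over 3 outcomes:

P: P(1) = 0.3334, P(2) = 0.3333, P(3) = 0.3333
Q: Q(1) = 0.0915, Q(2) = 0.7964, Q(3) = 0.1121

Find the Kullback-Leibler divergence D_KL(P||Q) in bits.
0.7270 bits

D_KL(P||Q) = Σ P(x) log₂(P(x)/Q(x))

Computing term by term:
  P(1)·log₂(P(1)/Q(1)) = 0.3334·log₂(0.3334/0.0915) = 0.62193
  P(2)·log₂(P(2)/Q(2)) = 0.3333·log₂(0.3333/0.7964) = -0.41885
  P(3)·log₂(P(3)/Q(3)) = 0.3333·log₂(0.3333/0.1121) = 0.52396

D_KL(P||Q) = 0.62193 - 0.41885 + 0.52396 = 0.72704 ≈ 0.7270 bits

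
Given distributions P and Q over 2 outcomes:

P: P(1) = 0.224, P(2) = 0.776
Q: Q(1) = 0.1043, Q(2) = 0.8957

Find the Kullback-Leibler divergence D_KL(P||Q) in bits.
0.0864 bits

D_KL(P||Q) = Σ P(x) log₂(P(x)/Q(x))

Computing term by term:
  P(1)·log₂(P(1)/Q(1)) = 0.224·log₂(0.224/0.1043) = 0.24702
  P(2)·log₂(P(2)/Q(2)) = 0.776·log₂(0.776/0.8957) = -0.16060

D_KL(P||Q) = 0.24702 - 0.16060 = 0.08642 ≈ 0.0864 bits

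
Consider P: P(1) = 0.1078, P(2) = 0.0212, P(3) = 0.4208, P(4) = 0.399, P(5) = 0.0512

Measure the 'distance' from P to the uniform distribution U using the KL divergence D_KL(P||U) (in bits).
0.5837 bits

U(i) = 1/5 for all i

D_KL(P||U) = Σ P(x) log₂(P(x) / (1/5))
           = Σ P(x) log₂(P(x)) + log₂(5)
           = log₂(5) - H(P)

H(P) = -Σ P(x) log₂(P(x)):
  -P(1)·log₂(P(1)) = -(0.1078)·log₂(0.1078) = 0.34642
  -P(2)·log₂(P(2)) = -(0.0212)·log₂(0.0212) = 0.11787
  -P(3)·log₂(P(3)) = -(0.4208)·log₂(0.4208) = 0.52549
  -P(4)·log₂(P(4)) = -(0.399)·log₂(0.399) = 0.52889
  -P(5)·log₂(P(5)) = -(0.0512)·log₂(0.0512) = 0.21953
H(P) = 0.34642 + 0.11787 + 0.52549 + 0.52889 + 0.21953 = 1.73820 bits

log₂(5) = 2.32193 bits

D_KL(P||U) = 2.32193 - 1.73820 = 0.58373 ≈ 0.5837 bits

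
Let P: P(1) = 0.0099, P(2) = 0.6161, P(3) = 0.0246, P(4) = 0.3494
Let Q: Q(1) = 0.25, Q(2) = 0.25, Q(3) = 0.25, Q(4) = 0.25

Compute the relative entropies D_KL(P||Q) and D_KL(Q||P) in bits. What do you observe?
D_KL(P||Q) = 0.8420 bits, D_KL(Q||P) = 1.5548 bits. The two directions give different values (D_KL(Q||P) exceeds D_KL(P||Q) by 0.7128 bits): KL divergence is asymmetric.

D_KL(P||Q) = Σ P(x) log₂(P(x)/Q(x))

Computing term by term:
  P(1)·log₂(P(1)/Q(1)) = 0.0099·log₂(0.0099/0.25) = -0.04612
  P(2)·log₂(P(2)/Q(2)) = 0.6161·log₂(0.6161/0.25) = 0.80169
  P(3)·log₂(P(3)/Q(3)) = 0.0246·log₂(0.0246/0.25) = -0.08229
  P(4)·log₂(P(4)/Q(4)) = 0.3494·log₂(0.3494/0.25) = 0.16874

D_KL(P||Q) = -0.04612 + 0.80169 - 0.08229 + 0.16874 = 0.84202 ≈ 0.8420 bits

D_KL(Q||P) = Σ Q(x) log₂(Q(x)/P(x))

Computing term by term:
  Q(1)·log₂(Q(1)/P(1)) = 0.25·log₂(0.25/0.0099) = 1.16459
  Q(2)·log₂(Q(2)/P(2)) = 0.25·log₂(0.25/0.6161) = -0.32531
  Q(3)·log₂(Q(3)/P(3)) = 0.25·log₂(0.25/0.0246) = 0.83630
  Q(4)·log₂(Q(4)/P(4)) = 0.25·log₂(0.25/0.3494) = -0.12074

D_KL(Q||P) = 1.16459 - 0.32531 + 0.83630 - 0.12074 = 1.55484 ≈ 1.5548 bits

These are NOT equal (difference: 0.7128 bits). KL divergence is asymmetric: D_KL(P||Q) ≠ D_KL(Q||P) in general.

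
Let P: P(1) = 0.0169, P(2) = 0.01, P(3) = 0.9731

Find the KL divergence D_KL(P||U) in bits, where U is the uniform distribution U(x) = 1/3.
1.3808 bits

U(i) = 1/3 for all i

D_KL(P||U) = Σ P(x) log₂(P(x) / (1/3))
           = Σ P(x) log₂(P(x)) + log₂(3)
           = log₂(3) - H(P)

H(P) = -Σ P(x) log₂(P(x)):
  -P(1)·log₂(P(1)) = -(0.0169)·log₂(0.0169) = 0.09949
  -P(2)·log₂(P(2)) = -(0.01)·log₂(0.01) = 0.06644
  -P(3)·log₂(P(3)) = -(0.9731)·log₂(0.9731) = 0.03828
H(P) = 0.09949 + 0.06644 + 0.03828 = 0.20421 bits

log₂(3) = 1.58496 bits

D_KL(P||U) = 1.58496 - 0.20421 = 1.38075 ≈ 1.3808 bits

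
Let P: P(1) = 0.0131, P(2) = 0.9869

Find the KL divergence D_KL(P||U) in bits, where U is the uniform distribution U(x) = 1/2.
0.8993 bits

U(i) = 1/2 for all i

D_KL(P||U) = Σ P(x) log₂(P(x) / (1/2))
           = Σ P(x) log₂(P(x)) + log₂(2)
           = log₂(2) - H(P)

H(P) = -Σ P(x) log₂(P(x)):
  -P(1)·log₂(P(1)) = -(0.0131)·log₂(0.0131) = 0.08193
  -P(2)·log₂(P(2)) = -(0.9869)·log₂(0.9869) = 0.01877
H(P) = 0.08193 + 0.01877 = 0.10070 bits

log₂(2) = 1.00000 bits

D_KL(P||U) = 1.00000 - 0.10070 = 0.89930 ≈ 0.8993 bits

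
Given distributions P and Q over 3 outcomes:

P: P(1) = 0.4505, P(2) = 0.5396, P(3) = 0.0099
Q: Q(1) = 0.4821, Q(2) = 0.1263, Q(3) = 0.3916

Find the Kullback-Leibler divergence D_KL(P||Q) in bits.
1.0339 bits

D_KL(P||Q) = Σ P(x) log₂(P(x)/Q(x))

Computing term by term:
  P(1)·log₂(P(1)/Q(1)) = 0.4505·log₂(0.4505/0.4821) = -0.04406
  P(2)·log₂(P(2)/Q(2)) = 0.5396·log₂(0.5396/0.1263) = 1.13048
  P(3)·log₂(P(3)/Q(3)) = 0.0099·log₂(0.0099/0.3916) = -0.05253

D_KL(P||Q) = -0.04406 + 1.13048 - 0.05253 = 1.03389 ≈ 1.0339 bits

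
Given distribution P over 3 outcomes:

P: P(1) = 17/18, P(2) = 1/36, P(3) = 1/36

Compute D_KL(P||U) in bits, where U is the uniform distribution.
1.2199 bits

U(i) = 1/3 for all i

D_KL(P||U) = Σ P(x) log₂(P(x) / (1/3))
           = Σ P(x) log₂(P(x)) + log₂(3)
           = log₂(3) - H(P)

H(P) = -Σ P(x) log₂(P(x)):
  -P(1)·log₂(P(1)) = -(17/18)·log₂(17/18) = 0.07788
  -P(2)·log₂(P(2)) = -(1/36)·log₂(1/36) = 0.14361
  -P(3)·log₂(P(3)) = -(1/36)·log₂(1/36) = 0.14361
H(P) = 0.07788 + 0.14361 + 0.14361 = 0.36510 bits

log₂(3) = 1.58496 bits

D_KL(P||U) = 1.58496 - 0.36510 = 1.21986 ≈ 1.2199 bits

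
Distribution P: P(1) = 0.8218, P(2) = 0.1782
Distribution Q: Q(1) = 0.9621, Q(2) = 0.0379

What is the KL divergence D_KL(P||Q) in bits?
0.2111 bits

D_KL(P||Q) = Σ P(x) log₂(P(x)/Q(x))

Computing term by term:
  P(1)·log₂(P(1)/Q(1)) = 0.8218·log₂(0.8218/0.9621) = -0.18688
  P(2)·log₂(P(2)/Q(2)) = 0.1782·log₂(0.1782/0.0379) = 0.39796

D_KL(P||Q) = -0.18688 + 0.39796 = 0.21108 ≈ 0.2111 bits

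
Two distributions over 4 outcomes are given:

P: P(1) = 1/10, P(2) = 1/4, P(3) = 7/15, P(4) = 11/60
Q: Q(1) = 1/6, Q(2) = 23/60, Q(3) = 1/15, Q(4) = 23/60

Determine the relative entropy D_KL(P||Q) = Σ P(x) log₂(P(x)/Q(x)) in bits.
0.8871 bits

D_KL(P||Q) = Σ P(x) log₂(P(x)/Q(x))

Computing term by term:
  P(1)·log₂(P(1)/Q(1)) = (1/10)·log₂((1/10)/(1/6)) = -0.07370
  P(2)·log₂(P(2)/Q(2)) = (1/4)·log₂((1/4)/(23/60)) = -0.15417
  P(3)·log₂(P(3)/Q(3)) = (7/15)·log₂((7/15)/(1/15)) = 1.31010
  P(4)·log₂(P(4)/Q(4)) = (11/60)·log₂((11/60)/(23/60)) = -0.19509

D_KL(P||Q) = -0.07370 - 0.15417 + 1.31010 - 0.19509 = 0.88714 ≈ 0.8871 bits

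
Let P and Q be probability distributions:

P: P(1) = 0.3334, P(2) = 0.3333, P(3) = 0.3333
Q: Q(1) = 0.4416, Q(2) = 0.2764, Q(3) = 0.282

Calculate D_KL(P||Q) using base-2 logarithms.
0.0352 bits

D_KL(P||Q) = Σ P(x) log₂(P(x)/Q(x))

Computing term by term:
  P(1)·log₂(P(1)/Q(1)) = 0.3334·log₂(0.3334/0.4416) = -0.13519
  P(2)·log₂(P(2)/Q(2)) = 0.3333·log₂(0.3333/0.2764) = 0.09001
  P(3)·log₂(P(3)/Q(3)) = 0.3333·log₂(0.3333/0.282) = 0.08037

D_KL(P||Q) = -0.13519 + 0.09001 + 0.08037 = 0.03519 ≈ 0.0352 bits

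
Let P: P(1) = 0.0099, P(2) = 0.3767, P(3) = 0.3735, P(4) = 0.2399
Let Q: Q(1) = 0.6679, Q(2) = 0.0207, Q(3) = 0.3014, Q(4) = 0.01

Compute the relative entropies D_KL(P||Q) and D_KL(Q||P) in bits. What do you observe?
D_KL(P||Q) = 2.7320 bits, D_KL(Q||P) = 3.8325 bits. The two directions give different values (D_KL(Q||P) exceeds D_KL(P||Q) by 1.1005 bits): KL divergence is asymmetric.

D_KL(P||Q) = Σ P(x) log₂(P(x)/Q(x))

Computing term by term:
  P(1)·log₂(P(1)/Q(1)) = 0.0099·log₂(0.0099/0.6679) = -0.06015
  P(2)·log₂(P(2)/Q(2)) = 0.3767·log₂(0.3767/0.0207) = 1.57676
  P(3)·log₂(P(3)/Q(3)) = 0.3735·log₂(0.3735/0.3014) = 0.11557
  P(4)·log₂(P(4)/Q(4)) = 0.2399·log₂(0.2399/0.01) = 1.09979

D_KL(P||Q) = -0.06015 + 1.57676 + 0.11557 + 1.09979 = 2.73197 ≈ 2.7320 bits

D_KL(Q||P) = Σ Q(x) log₂(Q(x)/P(x))

Computing term by term:
  Q(1)·log₂(Q(1)/P(1)) = 0.6679·log₂(0.6679/0.0099) = 4.05820
  Q(2)·log₂(Q(2)/P(2)) = 0.0207·log₂(0.0207/0.3767) = -0.08664
  Q(3)·log₂(Q(3)/P(3)) = 0.3014·log₂(0.3014/0.3735) = -0.09326
  Q(4)·log₂(Q(4)/P(4)) = 0.01·log₂(0.01/0.2399) = -0.04584

D_KL(Q||P) = 4.05820 - 0.08664 - 0.09326 - 0.04584 = 3.83246 ≈ 3.8325 bits

These are NOT equal (difference: 1.1005 bits). KL divergence is asymmetric: D_KL(P||Q) ≠ D_KL(Q||P) in general.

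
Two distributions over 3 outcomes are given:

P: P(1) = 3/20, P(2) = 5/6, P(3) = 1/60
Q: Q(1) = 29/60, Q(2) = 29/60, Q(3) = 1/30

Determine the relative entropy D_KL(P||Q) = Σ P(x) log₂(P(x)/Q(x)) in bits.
0.3850 bits

D_KL(P||Q) = Σ P(x) log₂(P(x)/Q(x))

Computing term by term:
  P(1)·log₂(P(1)/Q(1)) = (3/20)·log₂((3/20)/(29/60)) = -0.25321
  P(2)·log₂(P(2)/Q(2)) = (5/6)·log₂((5/6)/(29/60)) = 0.65490
  P(3)·log₂(P(3)/Q(3)) = (1/60)·log₂((1/60)/(1/30)) = -0.01667

D_KL(P||Q) = -0.25321 + 0.65490 - 0.01667 = 0.38502 ≈ 0.3850 bits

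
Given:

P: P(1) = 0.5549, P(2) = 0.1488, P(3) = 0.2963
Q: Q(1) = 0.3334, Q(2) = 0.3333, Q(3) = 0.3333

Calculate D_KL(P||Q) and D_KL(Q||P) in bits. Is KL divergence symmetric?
D_KL(P||Q) = 0.1844 bits, D_KL(Q||P) = 0.1993 bits. No, KL divergence is not symmetric.

D_KL(P||Q) = Σ P(x) log₂(P(x)/Q(x))

Computing term by term:
  P(1)·log₂(P(1)/Q(1)) = 0.5549·log₂(0.5549/0.3334) = 0.40784
  P(2)·log₂(P(2)/Q(2)) = 0.1488·log₂(0.1488/0.3333) = -0.17312
  P(3)·log₂(P(3)/Q(3)) = 0.2963·log₂(0.2963/0.3333) = -0.05030

D_KL(P||Q) = 0.40784 - 0.17312 - 0.05030 = 0.18442 ≈ 0.1844 bits

D_KL(Q||P) = Σ Q(x) log₂(Q(x)/P(x))

Computing term by term:
  Q(1)·log₂(Q(1)/P(1)) = 0.3334·log₂(0.3334/0.5549) = -0.24504
  Q(2)·log₂(Q(2)/P(2)) = 0.3333·log₂(0.3333/0.1488) = 0.38778
  Q(3)·log₂(Q(3)/P(3)) = 0.3333·log₂(0.3333/0.2963) = 0.05658

D_KL(Q||P) = -0.24504 + 0.38778 + 0.05658 = 0.19932 ≈ 0.1993 bits

These are NOT equal (difference: 0.0149 bits). KL divergence is asymmetric: D_KL(P||Q) ≠ D_KL(Q||P) in general.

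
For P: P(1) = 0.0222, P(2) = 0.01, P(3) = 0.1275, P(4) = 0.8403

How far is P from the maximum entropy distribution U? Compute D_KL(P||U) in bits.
1.2218 bits

U(i) = 1/4 for all i

D_KL(P||U) = Σ P(x) log₂(P(x) / (1/4))
           = Σ P(x) log₂(P(x)) + log₂(4)
           = log₂(4) - H(P)

H(P) = -Σ P(x) log₂(P(x)):
  -P(1)·log₂(P(1)) = -(0.0222)·log₂(0.0222) = 0.12195
  -P(2)·log₂(P(2)) = -(0.01)·log₂(0.01) = 0.06644
  -P(3)·log₂(P(3)) = -(0.1275)·log₂(0.1275) = 0.37886
  -P(4)·log₂(P(4)) = -(0.8403)·log₂(0.8403) = 0.21094
H(P) = 0.12195 + 0.06644 + 0.37886 + 0.21094 = 0.77819 bits

log₂(4) = 2.00000 bits

D_KL(P||U) = 2.00000 - 0.77819 = 1.22181 ≈ 1.2218 bits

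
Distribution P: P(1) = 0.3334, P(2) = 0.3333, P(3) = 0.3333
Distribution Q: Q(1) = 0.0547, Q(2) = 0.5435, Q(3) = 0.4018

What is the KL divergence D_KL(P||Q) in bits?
0.5444 bits

D_KL(P||Q) = Σ P(x) log₂(P(x)/Q(x))

Computing term by term:
  P(1)·log₂(P(1)/Q(1)) = 0.3334·log₂(0.3334/0.0547) = 0.86939
  P(2)·log₂(P(2)/Q(2)) = 0.3333·log₂(0.3333/0.5435) = -0.23513
  P(3)·log₂(P(3)/Q(3)) = 0.3333·log₂(0.3333/0.4018) = -0.08988

D_KL(P||Q) = 0.86939 - 0.23513 - 0.08988 = 0.54438 ≈ 0.5444 bits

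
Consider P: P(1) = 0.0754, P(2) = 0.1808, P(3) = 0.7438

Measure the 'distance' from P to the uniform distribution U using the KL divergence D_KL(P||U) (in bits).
0.5400 bits

U(i) = 1/3 for all i

D_KL(P||U) = Σ P(x) log₂(P(x) / (1/3))
           = Σ P(x) log₂(P(x)) + log₂(3)
           = log₂(3) - H(P)

H(P) = -Σ P(x) log₂(P(x)):
  -P(1)·log₂(P(1)) = -(0.0754)·log₂(0.0754) = 0.28119
  -P(2)·log₂(P(2)) = -(0.1808)·log₂(0.1808) = 0.44613
  -P(3)·log₂(P(3)) = -(0.7438)·log₂(0.7438) = 0.31761
H(P) = 0.28119 + 0.44613 + 0.31761 = 1.04493 bits

log₂(3) = 1.58496 bits

D_KL(P||U) = 1.58496 - 1.04493 = 0.54003 ≈ 0.5400 bits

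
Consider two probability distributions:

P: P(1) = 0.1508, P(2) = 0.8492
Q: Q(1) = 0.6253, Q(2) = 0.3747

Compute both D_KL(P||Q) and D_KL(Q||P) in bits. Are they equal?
D_KL(P||Q) = 0.6929 bits, D_KL(Q||P) = 0.8408 bits. No, they are not equal.

D_KL(P||Q) = Σ P(x) log₂(P(x)/Q(x))

Computing term by term:
  P(1)·log₂(P(1)/Q(1)) = 0.1508·log₂(0.1508/0.6253) = -0.30943
  P(2)·log₂(P(2)/Q(2)) = 0.8492·log₂(0.8492/0.3747) = 1.00237

D_KL(P||Q) = -0.30943 + 1.00237 = 0.69294 ≈ 0.6929 bits

D_KL(Q||P) = Σ Q(x) log₂(Q(x)/P(x))

Computing term by term:
  Q(1)·log₂(Q(1)/P(1)) = 0.6253·log₂(0.6253/0.1508) = 1.28306
  Q(2)·log₂(Q(2)/P(2)) = 0.3747·log₂(0.3747/0.8492) = -0.44228

D_KL(Q||P) = 1.28306 - 0.44228 = 0.84078 ≈ 0.8408 bits

These are NOT equal (difference: 0.1479 bits). KL divergence is asymmetric: D_KL(P||Q) ≠ D_KL(Q||P) in general.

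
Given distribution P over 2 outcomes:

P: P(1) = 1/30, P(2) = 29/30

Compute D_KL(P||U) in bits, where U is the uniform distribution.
0.7892 bits

U(i) = 1/2 for all i

D_KL(P||U) = Σ P(x) log₂(P(x) / (1/2))
           = Σ P(x) log₂(P(x)) + log₂(2)
           = log₂(2) - H(P)

H(P) = -Σ P(x) log₂(P(x)):
  -P(1)·log₂(P(1)) = -(1/30)·log₂(1/30) = 0.16356
  -P(2)·log₂(P(2)) = -(29/30)·log₂(29/30) = 0.04728
H(P) = 0.16356 + 0.04728 = 0.21084 bits

log₂(2) = 1.00000 bits

D_KL(P||U) = 1.00000 - 0.21084 = 0.78916 ≈ 0.7892 bits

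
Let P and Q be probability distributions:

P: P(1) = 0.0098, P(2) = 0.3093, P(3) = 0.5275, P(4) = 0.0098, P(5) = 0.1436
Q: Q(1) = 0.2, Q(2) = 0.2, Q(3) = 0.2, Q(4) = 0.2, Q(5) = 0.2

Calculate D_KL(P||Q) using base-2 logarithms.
0.7787 bits

D_KL(P||Q) = Σ P(x) log₂(P(x)/Q(x))

Computing term by term:
  P(1)·log₂(P(1)/Q(1)) = 0.0098·log₂(0.0098/0.2) = -0.04264
  P(2)·log₂(P(2)/Q(2)) = 0.3093·log₂(0.3093/0.2) = 0.19455
  P(3)·log₂(P(3)/Q(3)) = 0.5275·log₂(0.5275/0.2) = 0.73806
  P(4)·log₂(P(4)/Q(4)) = 0.0098·log₂(0.0098/0.2) = -0.04264
  P(5)·log₂(P(5)/Q(5)) = 0.1436·log₂(0.1436/0.2) = -0.06863

D_KL(P||Q) = -0.04264 + 0.19455 + 0.73806 - 0.04264 - 0.06863 = 0.77870 ≈ 0.7787 bits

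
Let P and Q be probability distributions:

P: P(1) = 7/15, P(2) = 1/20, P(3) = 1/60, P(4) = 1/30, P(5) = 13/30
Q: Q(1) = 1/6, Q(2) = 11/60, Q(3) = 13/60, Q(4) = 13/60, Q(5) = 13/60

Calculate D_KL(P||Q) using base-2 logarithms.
0.8811 bits

D_KL(P||Q) = Σ P(x) log₂(P(x)/Q(x))

Computing term by term:
  P(1)·log₂(P(1)/Q(1)) = (7/15)·log₂((7/15)/(1/6)) = 0.69320
  P(2)·log₂(P(2)/Q(2)) = (1/20)·log₂((1/20)/(11/60)) = -0.09372
  P(3)·log₂(P(3)/Q(3)) = (1/60)·log₂((1/60)/(13/60)) = -0.06167
  P(4)·log₂(P(4)/Q(4)) = (1/30)·log₂((1/30)/(13/60)) = -0.09001
  P(5)·log₂(P(5)/Q(5)) = (13/30)·log₂((13/30)/(13/60)) = 0.43333

D_KL(P||Q) = 0.69320 - 0.09372 - 0.06167 - 0.09001 + 0.43333 = 0.88113 ≈ 0.8811 bits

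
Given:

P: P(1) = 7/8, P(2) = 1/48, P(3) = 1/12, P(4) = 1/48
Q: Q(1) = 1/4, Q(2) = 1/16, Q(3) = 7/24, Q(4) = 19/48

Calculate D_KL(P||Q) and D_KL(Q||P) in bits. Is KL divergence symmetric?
D_KL(P||Q) = 1.3093 bits, D_KL(Q||P) = 1.8558 bits. No, KL divergence is not symmetric.

D_KL(P||Q) = Σ P(x) log₂(P(x)/Q(x))

Computing term by term:
  P(1)·log₂(P(1)/Q(1)) = (7/8)·log₂((7/8)/(1/4)) = 1.58144
  P(2)·log₂(P(2)/Q(2)) = (1/48)·log₂((1/48)/(1/16)) = -0.03302
  P(3)·log₂(P(3)/Q(3)) = (1/12)·log₂((1/12)/(7/24)) = -0.15061
  P(4)·log₂(P(4)/Q(4)) = (1/48)·log₂((1/48)/(19/48)) = -0.08850

D_KL(P||Q) = 1.58144 - 0.03302 - 0.15061 - 0.08850 = 1.30931 ≈ 1.3093 bits

D_KL(Q||P) = Σ Q(x) log₂(Q(x)/P(x))

Computing term by term:
  Q(1)·log₂(Q(1)/P(1)) = (1/4)·log₂((1/4)/(7/8)) = -0.45184
  Q(2)·log₂(Q(2)/P(2)) = (1/16)·log₂((1/16)/(1/48)) = 0.09906
  Q(3)·log₂(Q(3)/P(3)) = (7/24)·log₂((7/24)/(1/12)) = 0.52715
  Q(4)·log₂(Q(4)/P(4)) = (19/48)·log₂((19/48)/(1/48)) = 1.68147

D_KL(Q||P) = -0.45184 + 0.09906 + 0.52715 + 1.68147 = 1.85584 ≈ 1.8558 bits

These are NOT equal (difference: 0.5465 bits). KL divergence is asymmetric: D_KL(P||Q) ≠ D_KL(Q||P) in general.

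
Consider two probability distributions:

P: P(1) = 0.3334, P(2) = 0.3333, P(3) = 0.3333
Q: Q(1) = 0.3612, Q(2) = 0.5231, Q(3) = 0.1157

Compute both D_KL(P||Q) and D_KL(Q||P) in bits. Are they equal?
D_KL(P||Q) = 0.2535 bits, D_KL(Q||P) = 0.2053 bits. No, they are not equal.

D_KL(P||Q) = Σ P(x) log₂(P(x)/Q(x))

Computing term by term:
  P(1)·log₂(P(1)/Q(1)) = 0.3334·log₂(0.3334/0.3612) = -0.03852
  P(2)·log₂(P(2)/Q(2)) = 0.3333·log₂(0.3333/0.5231) = -0.21673
  P(3)·log₂(P(3)/Q(3)) = 0.3333·log₂(0.3333/0.1157) = 0.50876

D_KL(P||Q) = -0.03852 - 0.21673 + 0.50876 = 0.25351 ≈ 0.2535 bits

D_KL(Q||P) = Σ Q(x) log₂(Q(x)/P(x))

Computing term by term:
  Q(1)·log₂(Q(1)/P(1)) = 0.3612·log₂(0.3612/0.3334) = 0.04173
  Q(2)·log₂(Q(2)/P(2)) = 0.5231·log₂(0.5231/0.3333) = 0.34015
  Q(3)·log₂(Q(3)/P(3)) = 0.1157·log₂(0.1157/0.3333) = -0.17661

D_KL(Q||P) = 0.04173 + 0.34015 - 0.17661 = 0.20527 ≈ 0.2053 bits

These are NOT equal (difference: 0.0482 bits). KL divergence is asymmetric: D_KL(P||Q) ≠ D_KL(Q||P) in general.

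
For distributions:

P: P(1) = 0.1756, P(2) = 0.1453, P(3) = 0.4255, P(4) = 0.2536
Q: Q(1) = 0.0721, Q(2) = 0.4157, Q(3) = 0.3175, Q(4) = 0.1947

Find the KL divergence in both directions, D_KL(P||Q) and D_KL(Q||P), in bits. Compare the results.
D_KL(P||Q) = 0.2816 bits, D_KL(Q||P) = 0.3295 bits. D_KL(Q||P) is larger than D_KL(P||Q) by 0.0479 bits; the two directions differ.

D_KL(P||Q) = Σ P(x) log₂(P(x)/Q(x))

Computing term by term:
  P(1)·log₂(P(1)/Q(1)) = 0.1756·log₂(0.1756/0.0721) = 0.22551
  P(2)·log₂(P(2)/Q(2)) = 0.1453·log₂(0.1453/0.4157) = -0.22035
  P(3)·log₂(P(3)/Q(3)) = 0.4255·log₂(0.4255/0.3175) = 0.17973
  P(4)·log₂(P(4)/Q(4)) = 0.2536·log₂(0.2536/0.1947) = 0.09670

D_KL(P||Q) = 0.22551 - 0.22035 + 0.17973 + 0.09670 = 0.28159 ≈ 0.2816 bits

D_KL(Q||P) = Σ Q(x) log₂(Q(x)/P(x))

Computing term by term:
  Q(1)·log₂(Q(1)/P(1)) = 0.0721·log₂(0.0721/0.1756) = -0.09259
  Q(2)·log₂(Q(2)/P(2)) = 0.4157·log₂(0.4157/0.1453) = 0.63041
  Q(3)·log₂(Q(3)/P(3)) = 0.3175·log₂(0.3175/0.4255) = -0.13411
  Q(4)·log₂(Q(4)/P(4)) = 0.1947·log₂(0.1947/0.2536) = -0.07424

D_KL(Q||P) = -0.09259 + 0.63041 - 0.13411 - 0.07424 = 0.32947 ≈ 0.3295 bits

These are NOT equal (difference: 0.0479 bits). KL divergence is asymmetric: D_KL(P||Q) ≠ D_KL(Q||P) in general.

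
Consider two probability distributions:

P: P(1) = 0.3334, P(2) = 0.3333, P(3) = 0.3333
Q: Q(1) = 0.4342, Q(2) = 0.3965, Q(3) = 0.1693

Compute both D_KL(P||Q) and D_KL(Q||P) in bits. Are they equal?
D_KL(P||Q) = 0.1152 bits, D_KL(Q||P) = 0.0994 bits. No, they are not equal.

D_KL(P||Q) = Σ P(x) log₂(P(x)/Q(x))

Computing term by term:
  P(1)·log₂(P(1)/Q(1)) = 0.3334·log₂(0.3334/0.4342) = -0.12706
  P(2)·log₂(P(2)/Q(2)) = 0.3333·log₂(0.3333/0.3965) = -0.08349
  P(3)·log₂(P(3)/Q(3)) = 0.3333·log₂(0.3333/0.1693) = 0.32571

D_KL(P||Q) = -0.12706 - 0.08349 + 0.32571 = 0.11516 ≈ 0.1152 bits

D_KL(Q||P) = Σ Q(x) log₂(Q(x)/P(x))

Computing term by term:
  Q(1)·log₂(Q(1)/P(1)) = 0.4342·log₂(0.4342/0.3334) = 0.16548
  Q(2)·log₂(Q(2)/P(2)) = 0.3965·log₂(0.3965/0.3333) = 0.09932
  Q(3)·log₂(Q(3)/P(3)) = 0.1693·log₂(0.1693/0.3333) = -0.16545

D_KL(Q||P) = 0.16548 + 0.09932 - 0.16545 = 0.09935 ≈ 0.0994 bits

These are NOT equal (difference: 0.0158 bits). KL divergence is asymmetric: D_KL(P||Q) ≠ D_KL(Q||P) in general.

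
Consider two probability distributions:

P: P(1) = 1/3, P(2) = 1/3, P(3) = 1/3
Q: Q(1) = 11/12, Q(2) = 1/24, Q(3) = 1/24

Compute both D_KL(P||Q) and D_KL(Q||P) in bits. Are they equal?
D_KL(P||Q) = 1.5135 bits, D_KL(Q||P) = 1.0878 bits. No, they are not equal.

D_KL(P||Q) = Σ P(x) log₂(P(x)/Q(x))

Computing term by term:
  P(1)·log₂(P(1)/Q(1)) = (1/3)·log₂((1/3)/(11/12)) = -0.48648
  P(2)·log₂(P(2)/Q(2)) = (1/3)·log₂((1/3)/(1/24)) = 1.00000
  P(3)·log₂(P(3)/Q(3)) = (1/3)·log₂((1/3)/(1/24)) = 1.00000

D_KL(P||Q) = -0.48648 + 1.00000 + 1.00000 = 1.51352 ≈ 1.5135 bits

D_KL(Q||P) = Σ Q(x) log₂(Q(x)/P(x))

Computing term by term:
  Q(1)·log₂(Q(1)/P(1)) = (11/12)·log₂((11/12)/(1/3)) = 1.33781
  Q(2)·log₂(Q(2)/P(2)) = (1/24)·log₂((1/24)/(1/3)) = -0.12500
  Q(3)·log₂(Q(3)/P(3)) = (1/24)·log₂((1/24)/(1/3)) = -0.12500

D_KL(Q||P) = 1.33781 - 0.12500 - 0.12500 = 1.08781 ≈ 1.0878 bits

These are NOT equal (difference: 0.4257 bits). KL divergence is asymmetric: D_KL(P||Q) ≠ D_KL(Q||P) in general.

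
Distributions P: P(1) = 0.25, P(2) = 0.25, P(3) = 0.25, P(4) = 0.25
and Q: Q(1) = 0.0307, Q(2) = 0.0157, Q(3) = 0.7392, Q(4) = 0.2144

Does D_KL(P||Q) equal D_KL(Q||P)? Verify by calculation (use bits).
D_KL(P||Q) = 1.4191 bits, D_KL(Q||P) = 0.9530 bits. No — D_KL(P||Q) ≠ D_KL(Q||P) for this pair.

D_KL(P||Q) = Σ P(x) log₂(P(x)/Q(x))

Computing term by term:
  P(1)·log₂(P(1)/Q(1)) = 0.25·log₂(0.25/0.0307) = 0.75640
  P(2)·log₂(P(2)/Q(2)) = 0.25·log₂(0.25/0.0157) = 0.99827
  P(3)·log₂(P(3)/Q(3)) = 0.25·log₂(0.25/0.7392) = -0.39101
  P(4)·log₂(P(4)/Q(4)) = 0.25·log₂(0.25/0.2144) = 0.05541

D_KL(P||Q) = 0.75640 + 0.99827 - 0.39101 + 0.05541 = 1.41907 ≈ 1.4191 bits

D_KL(Q||P) = Σ Q(x) log₂(Q(x)/P(x))

Computing term by term:
  Q(1)·log₂(Q(1)/P(1)) = 0.0307·log₂(0.0307/0.25) = -0.09289
  Q(2)·log₂(Q(2)/P(2)) = 0.0157·log₂(0.0157/0.25) = -0.06269
  Q(3)·log₂(Q(3)/P(3)) = 0.7392·log₂(0.7392/0.25) = 1.15614
  Q(4)·log₂(Q(4)/P(4)) = 0.2144·log₂(0.2144/0.25) = -0.04752

D_KL(Q||P) = -0.09289 - 0.06269 + 1.15614 - 0.04752 = 0.95304 ≈ 0.9530 bits

These are NOT equal (difference: 0.4661 bits). KL divergence is asymmetric: D_KL(P||Q) ≠ D_KL(Q||P) in general.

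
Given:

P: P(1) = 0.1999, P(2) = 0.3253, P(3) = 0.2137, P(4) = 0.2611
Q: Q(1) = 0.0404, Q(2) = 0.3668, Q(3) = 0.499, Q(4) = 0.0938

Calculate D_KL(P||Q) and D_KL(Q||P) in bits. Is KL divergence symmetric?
D_KL(P||Q) = 0.5290 bits, D_KL(Q||P) = 0.4423 bits. No, KL divergence is not symmetric.

D_KL(P||Q) = Σ P(x) log₂(P(x)/Q(x))

Computing term by term:
  P(1)·log₂(P(1)/Q(1)) = 0.1999·log₂(0.1999/0.0404) = 0.46114
  P(2)·log₂(P(2)/Q(2)) = 0.3253·log₂(0.3253/0.3668) = -0.05635
  P(3)·log₂(P(3)/Q(3)) = 0.2137·log₂(0.2137/0.499) = -0.26145
  P(4)·log₂(P(4)/Q(4)) = 0.2611·log₂(0.2611/0.0938) = 0.38563

D_KL(P||Q) = 0.46114 - 0.05635 - 0.26145 + 0.38563 = 0.52897 ≈ 0.5290 bits

D_KL(Q||P) = Σ Q(x) log₂(Q(x)/P(x))

Computing term by term:
  Q(1)·log₂(Q(1)/P(1)) = 0.0404·log₂(0.0404/0.1999) = -0.09320
  Q(2)·log₂(Q(2)/P(2)) = 0.3668·log₂(0.3668/0.3253) = 0.06354
  Q(3)·log₂(Q(3)/P(3)) = 0.499·log₂(0.499/0.2137) = 0.61050
  Q(4)·log₂(Q(4)/P(4)) = 0.0938·log₂(0.0938/0.2611) = -0.13854

D_KL(Q||P) = -0.09320 + 0.06354 + 0.61050 - 0.13854 = 0.44230 ≈ 0.4423 bits

These are NOT equal (difference: 0.0867 bits). KL divergence is asymmetric: D_KL(P||Q) ≠ D_KL(Q||P) in general.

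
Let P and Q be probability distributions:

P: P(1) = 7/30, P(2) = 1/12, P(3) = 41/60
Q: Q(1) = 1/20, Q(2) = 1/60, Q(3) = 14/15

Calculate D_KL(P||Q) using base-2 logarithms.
0.4047 bits

D_KL(P||Q) = Σ P(x) log₂(P(x)/Q(x))

Computing term by term:
  P(1)·log₂(P(1)/Q(1)) = (7/30)·log₂((7/30)/(1/20)) = 0.51856
  P(2)·log₂(P(2)/Q(2)) = (1/12)·log₂((1/12)/(1/60)) = 0.19349
  P(3)·log₂(P(3)/Q(3)) = (41/60)·log₂((41/60)/(14/15)) = -0.30737

D_KL(P||Q) = 0.51856 + 0.19349 - 0.30737 = 0.40468 ≈ 0.4047 bits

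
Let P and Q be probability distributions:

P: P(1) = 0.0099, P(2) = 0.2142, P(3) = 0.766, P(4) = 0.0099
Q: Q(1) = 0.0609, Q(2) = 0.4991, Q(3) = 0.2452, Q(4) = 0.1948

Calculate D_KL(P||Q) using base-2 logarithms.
0.9289 bits

D_KL(P||Q) = Σ P(x) log₂(P(x)/Q(x))

Computing term by term:
  P(1)·log₂(P(1)/Q(1)) = 0.0099·log₂(0.0099/0.0609) = -0.02595
  P(2)·log₂(P(2)/Q(2)) = 0.2142·log₂(0.2142/0.4991) = -0.26140
  P(3)·log₂(P(3)/Q(3)) = 0.766·log₂(0.766/0.2452) = 1.25883
  P(4)·log₂(P(4)/Q(4)) = 0.0099·log₂(0.0099/0.1948) = -0.04255

D_KL(P||Q) = -0.02595 - 0.26140 + 1.25883 - 0.04255 = 0.92893 ≈ 0.9289 bits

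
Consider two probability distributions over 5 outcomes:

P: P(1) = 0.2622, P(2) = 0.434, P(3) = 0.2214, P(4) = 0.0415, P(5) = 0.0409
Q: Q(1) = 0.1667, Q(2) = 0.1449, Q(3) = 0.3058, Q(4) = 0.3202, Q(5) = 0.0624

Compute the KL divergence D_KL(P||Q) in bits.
0.6078 bits

D_KL(P||Q) = Σ P(x) log₂(P(x)/Q(x))

Computing term by term:
  P(1)·log₂(P(1)/Q(1)) = 0.2622·log₂(0.2622/0.1667) = 0.17133
  P(2)·log₂(P(2)/Q(2)) = 0.434·log₂(0.434/0.1449) = 0.68686
  P(3)·log₂(P(3)/Q(3)) = 0.2214·log₂(0.2214/0.3058) = -0.10316
  P(4)·log₂(P(4)/Q(4)) = 0.0415·log₂(0.0415/0.3202) = -0.12233
  P(5)·log₂(P(5)/Q(5)) = 0.0409·log₂(0.0409/0.0624) = -0.02493

D_KL(P||Q) = 0.17133 + 0.68686 - 0.10316 - 0.12233 - 0.02493 = 0.60777 ≈ 0.6078 bits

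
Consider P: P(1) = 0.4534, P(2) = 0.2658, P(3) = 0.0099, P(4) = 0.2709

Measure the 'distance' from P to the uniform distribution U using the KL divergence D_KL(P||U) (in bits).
0.3982 bits

U(i) = 1/4 for all i

D_KL(P||U) = Σ P(x) log₂(P(x) / (1/4))
           = Σ P(x) log₂(P(x)) + log₂(4)
           = log₂(4) - H(P)

H(P) = -Σ P(x) log₂(P(x)):
  -P(1)·log₂(P(1)) = -(0.4534)·log₂(0.4534) = 0.51739
  -P(2)·log₂(P(2)) = -(0.2658)·log₂(0.2658) = 0.50810
  -P(3)·log₂(P(3)) = -(0.0099)·log₂(0.0099) = 0.06592
  -P(4)·log₂(P(4)) = -(0.2709)·log₂(0.2709) = 0.51042
H(P) = 0.51739 + 0.50810 + 0.06592 + 0.51042 = 1.60183 bits

log₂(4) = 2.00000 bits

D_KL(P||U) = 2.00000 - 1.60183 = 0.39817 ≈ 0.3982 bits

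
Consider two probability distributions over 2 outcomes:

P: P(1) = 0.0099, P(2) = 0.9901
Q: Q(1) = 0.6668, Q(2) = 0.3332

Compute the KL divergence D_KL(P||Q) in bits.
1.4955 bits

D_KL(P||Q) = Σ P(x) log₂(P(x)/Q(x))

Computing term by term:
  P(1)·log₂(P(1)/Q(1)) = 0.0099·log₂(0.0099/0.6668) = -0.06013
  P(2)·log₂(P(2)/Q(2)) = 0.9901·log₂(0.9901/0.3332) = 1.55563

D_KL(P||Q) = -0.06013 + 1.55563 = 1.49550 ≈ 1.4955 bits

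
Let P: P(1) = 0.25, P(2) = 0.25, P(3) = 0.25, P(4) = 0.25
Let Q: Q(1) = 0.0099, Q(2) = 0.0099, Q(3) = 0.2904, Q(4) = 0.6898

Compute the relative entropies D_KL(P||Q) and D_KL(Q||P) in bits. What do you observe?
D_KL(P||Q) = 1.9091 bits, D_KL(Q||P) = 0.9806 bits. The two directions give different values (D_KL(P||Q) exceeds D_KL(Q||P) by 0.9285 bits): KL divergence is asymmetric.

D_KL(P||Q) = Σ P(x) log₂(P(x)/Q(x))

Computing term by term:
  P(1)·log₂(P(1)/Q(1)) = 0.25·log₂(0.25/0.0099) = 1.16459
  P(2)·log₂(P(2)/Q(2)) = 0.25·log₂(0.25/0.0099) = 1.16459
  P(3)·log₂(P(3)/Q(3)) = 0.25·log₂(0.25/0.2904) = -0.05403
  P(4)·log₂(P(4)/Q(4)) = 0.25·log₂(0.25/0.6898) = -0.36606

D_KL(P||Q) = 1.16459 + 1.16459 - 0.05403 - 0.36606 = 1.90909 ≈ 1.9091 bits

D_KL(Q||P) = Σ Q(x) log₂(Q(x)/P(x))

Computing term by term:
  Q(1)·log₂(Q(1)/P(1)) = 0.0099·log₂(0.0099/0.25) = -0.04612
  Q(2)·log₂(Q(2)/P(2)) = 0.0099·log₂(0.0099/0.25) = -0.04612
  Q(3)·log₂(Q(3)/P(3)) = 0.2904·log₂(0.2904/0.25) = 0.06276
  Q(4)·log₂(Q(4)/P(4)) = 0.6898·log₂(0.6898/0.25) = 1.01004

D_KL(Q||P) = -0.04612 - 0.04612 + 0.06276 + 1.01004 = 0.98056 ≈ 0.9806 bits

These are NOT equal (difference: 0.9285 bits). KL divergence is asymmetric: D_KL(P||Q) ≠ D_KL(Q||P) in general.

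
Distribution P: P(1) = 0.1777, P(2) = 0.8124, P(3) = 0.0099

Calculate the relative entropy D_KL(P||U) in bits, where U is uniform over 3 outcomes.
0.8326 bits

U(i) = 1/3 for all i

D_KL(P||U) = Σ P(x) log₂(P(x) / (1/3))
           = Σ P(x) log₂(P(x)) + log₂(3)
           = log₂(3) - H(P)

H(P) = -Σ P(x) log₂(P(x)):
  -P(1)·log₂(P(1)) = -(0.1777)·log₂(0.1777) = 0.44291
  -P(2)·log₂(P(2)) = -(0.8124)·log₂(0.8124) = 0.24351
  -P(3)·log₂(P(3)) = -(0.0099)·log₂(0.0099) = 0.06592
H(P) = 0.44291 + 0.24351 + 0.06592 = 0.75234 bits

log₂(3) = 1.58496 bits

D_KL(P||U) = 1.58496 - 0.75234 = 0.83262 ≈ 0.8326 bits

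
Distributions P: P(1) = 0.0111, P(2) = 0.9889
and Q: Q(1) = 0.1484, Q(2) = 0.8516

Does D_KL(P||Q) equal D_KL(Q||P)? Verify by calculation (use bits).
D_KL(P||Q) = 0.1717 bits, D_KL(Q||P) = 0.3715 bits. No — D_KL(P||Q) ≠ D_KL(Q||P) for this pair.

D_KL(P||Q) = Σ P(x) log₂(P(x)/Q(x))

Computing term by term:
  P(1)·log₂(P(1)/Q(1)) = 0.0111·log₂(0.0111/0.1484) = -0.04152
  P(2)·log₂(P(2)/Q(2)) = 0.9889·log₂(0.9889/0.8516) = 0.21325

D_KL(P||Q) = -0.04152 + 0.21325 = 0.17173 ≈ 0.1717 bits

D_KL(Q||P) = Σ Q(x) log₂(Q(x)/P(x))

Computing term by term:
  Q(1)·log₂(Q(1)/P(1)) = 0.1484·log₂(0.1484/0.0111) = 0.55514
  Q(2)·log₂(Q(2)/P(2)) = 0.8516·log₂(0.8516/0.9889) = -0.18365

D_KL(Q||P) = 0.55514 - 0.18365 = 0.37149 ≈ 0.3715 bits

These are NOT equal (difference: 0.1998 bits). KL divergence is asymmetric: D_KL(P||Q) ≠ D_KL(Q||P) in general.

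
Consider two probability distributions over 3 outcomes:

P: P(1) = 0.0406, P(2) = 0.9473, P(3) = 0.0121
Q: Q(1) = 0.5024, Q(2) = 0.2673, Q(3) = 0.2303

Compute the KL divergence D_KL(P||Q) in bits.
1.5304 bits

D_KL(P||Q) = Σ P(x) log₂(P(x)/Q(x))

Computing term by term:
  P(1)·log₂(P(1)/Q(1)) = 0.0406·log₂(0.0406/0.5024) = -0.14735
  P(2)·log₂(P(2)/Q(2)) = 0.9473·log₂(0.9473/0.2673) = 1.72916
  P(3)·log₂(P(3)/Q(3)) = 0.0121·log₂(0.0121/0.2303) = -0.05143

D_KL(P||Q) = -0.14735 + 1.72916 - 0.05143 = 1.53038 ≈ 1.5304 bits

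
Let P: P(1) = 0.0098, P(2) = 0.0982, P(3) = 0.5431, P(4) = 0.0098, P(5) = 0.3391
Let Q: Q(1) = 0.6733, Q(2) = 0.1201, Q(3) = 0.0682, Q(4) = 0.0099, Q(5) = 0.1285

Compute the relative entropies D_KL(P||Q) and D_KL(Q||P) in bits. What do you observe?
D_KL(P||Q) = 2.0120 bits, D_KL(Q||P) = 3.7597 bits. The two directions give different values (D_KL(Q||P) exceeds D_KL(P||Q) by 1.7477 bits): KL divergence is asymmetric.

D_KL(P||Q) = Σ P(x) log₂(P(x)/Q(x))

Computing term by term:
  P(1)·log₂(P(1)/Q(1)) = 0.0098·log₂(0.0098/0.6733) = -0.05980
  P(2)·log₂(P(2)/Q(2)) = 0.0982·log₂(0.0982/0.1201) = -0.02852
  P(3)·log₂(P(3)/Q(3)) = 0.5431·log₂(0.5431/0.0682) = 1.62570
  P(4)·log₂(P(4)/Q(4)) = 0.0098·log₂(0.0098/0.0099) = -0.00014
  P(5)·log₂(P(5)/Q(5)) = 0.3391·log₂(0.3391/0.1285) = 0.47472

D_KL(P||Q) = -0.05980 - 0.02852 + 1.62570 - 0.00014 + 0.47472 = 2.01196 ≈ 2.0120 bits

D_KL(Q||P) = Σ Q(x) log₂(Q(x)/P(x))

Computing term by term:
  Q(1)·log₂(Q(1)/P(1)) = 0.6733·log₂(0.6733/0.0098) = 4.10869
  Q(2)·log₂(Q(2)/P(2)) = 0.1201·log₂(0.1201/0.0982) = 0.03488
  Q(3)·log₂(Q(3)/P(3)) = 0.0682·log₂(0.0682/0.5431) = -0.20415
  Q(4)·log₂(Q(4)/P(4)) = 0.0099·log₂(0.0099/0.0098) = 0.00015
  Q(5)·log₂(Q(5)/P(5)) = 0.1285·log₂(0.1285/0.3391) = -0.17989

D_KL(Q||P) = 4.10869 + 0.03488 - 0.20415 + 0.00015 - 0.17989 = 3.75968 ≈ 3.7597 bits

These are NOT equal (difference: 1.7477 bits). KL divergence is asymmetric: D_KL(P||Q) ≠ D_KL(Q||P) in general.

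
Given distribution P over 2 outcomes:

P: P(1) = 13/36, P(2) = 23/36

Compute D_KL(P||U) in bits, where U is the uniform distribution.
0.0564 bits

U(i) = 1/2 for all i

D_KL(P||U) = Σ P(x) log₂(P(x) / (1/2))
           = Σ P(x) log₂(P(x)) + log₂(2)
           = log₂(2) - H(P)

H(P) = -Σ P(x) log₂(P(x)):
  -P(1)·log₂(P(1)) = -(13/36)·log₂(13/36) = 0.53065
  -P(2)·log₂(P(2)) = -(23/36)·log₂(23/36) = 0.41295
H(P) = 0.53065 + 0.41295 = 0.94360 bits

log₂(2) = 1.00000 bits

D_KL(P||U) = 1.00000 - 0.94360 = 0.05640 ≈ 0.0564 bits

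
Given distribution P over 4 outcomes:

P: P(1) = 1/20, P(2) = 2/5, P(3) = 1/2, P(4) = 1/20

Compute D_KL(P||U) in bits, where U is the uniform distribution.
0.5390 bits

U(i) = 1/4 for all i

D_KL(P||U) = Σ P(x) log₂(P(x) / (1/4))
           = Σ P(x) log₂(P(x)) + log₂(4)
           = log₂(4) - H(P)

H(P) = -Σ P(x) log₂(P(x)):
  -P(1)·log₂(P(1)) = -(1/20)·log₂(1/20) = 0.21610
  -P(2)·log₂(P(2)) = -(2/5)·log₂(2/5) = 0.52877
  -P(3)·log₂(P(3)) = -(1/2)·log₂(1/2) = 0.50000
  -P(4)·log₂(P(4)) = -(1/20)·log₂(1/20) = 0.21610
H(P) = 0.21610 + 0.52877 + 0.50000 + 0.21610 = 1.46097 bits

log₂(4) = 2.00000 bits

D_KL(P||U) = 2.00000 - 1.46097 = 0.53903 ≈ 0.5390 bits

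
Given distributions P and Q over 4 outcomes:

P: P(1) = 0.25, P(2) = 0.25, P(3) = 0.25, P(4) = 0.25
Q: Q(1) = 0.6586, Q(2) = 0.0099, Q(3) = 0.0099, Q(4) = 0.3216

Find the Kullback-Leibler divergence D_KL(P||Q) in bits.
1.8890 bits

D_KL(P||Q) = Σ P(x) log₂(P(x)/Q(x))

Computing term by term:
  P(1)·log₂(P(1)/Q(1)) = 0.25·log₂(0.25/0.6586) = -0.34937
  P(2)·log₂(P(2)/Q(2)) = 0.25·log₂(0.25/0.0099) = 1.16459
  P(3)·log₂(P(3)/Q(3)) = 0.25·log₂(0.25/0.0099) = 1.16459
  P(4)·log₂(P(4)/Q(4)) = 0.25·log₂(0.25/0.3216) = -0.09083

D_KL(P||Q) = -0.34937 + 1.16459 + 1.16459 - 0.09083 = 1.88898 ≈ 1.8890 bits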